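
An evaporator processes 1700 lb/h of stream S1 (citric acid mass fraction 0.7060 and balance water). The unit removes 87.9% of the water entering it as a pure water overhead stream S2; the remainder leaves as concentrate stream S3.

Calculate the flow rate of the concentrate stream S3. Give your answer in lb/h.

1261 lb/h

water entering = 1700×0.294 = 499.8 lb/h; overhead removed = 0.879×499.8 = 439.32 lb/h.
Concentrate = 1700 − 439.32 = 1260.7 lb/h.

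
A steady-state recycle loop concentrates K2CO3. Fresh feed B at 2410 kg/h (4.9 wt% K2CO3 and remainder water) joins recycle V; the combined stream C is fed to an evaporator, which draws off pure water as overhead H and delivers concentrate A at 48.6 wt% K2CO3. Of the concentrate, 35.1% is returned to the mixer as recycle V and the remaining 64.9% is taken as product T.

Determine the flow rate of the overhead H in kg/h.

Overall K2CO3 balance (none leaves overhead): K2CO3 in fresh feed = K2CO3 in product, i.e. 2410×0.049 = (1−0.351)·A·0.486.
A = 118.09/(0.486×0.649) = 374.4 kg/h.
Recycle V = 0.351×374.4 = 131.41 kg/h.
Combined feed C = 2410 + 131.41 = 2541.4 kg/h.
Overhead H = C − A = 2541.4 − 374.4 = 2167 kg/h.

2167 kg/h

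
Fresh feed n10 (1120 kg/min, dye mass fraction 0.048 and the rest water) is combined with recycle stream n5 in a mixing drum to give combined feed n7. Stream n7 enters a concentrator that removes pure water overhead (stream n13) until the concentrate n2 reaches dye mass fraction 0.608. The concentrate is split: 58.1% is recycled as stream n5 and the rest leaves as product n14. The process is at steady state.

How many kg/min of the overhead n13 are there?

Overall dye balance (none leaves overhead): dye in fresh feed = dye in product, i.e. 1120×0.048 = (1−0.581)·n2·0.608.
n2 = 53.76/(0.608×0.419) = 211.03 kg/min.
Recycle n5 = 0.581×211.03 = 122.61 kg/min.
Combined feed n7 = 1120 + 122.61 = 1242.6 kg/min.
Overhead n13 = n7 − n2 = 1242.6 − 211.03 = 1031.6 kg/min.

1032 kg/min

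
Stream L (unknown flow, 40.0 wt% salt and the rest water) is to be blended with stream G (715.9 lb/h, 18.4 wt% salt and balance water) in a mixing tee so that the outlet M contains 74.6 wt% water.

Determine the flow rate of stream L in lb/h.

Let L be the unknown flow. Total out = 715.9 + L.
water balance: 584.17 + 0.600·L = 0.746·(715.9 + L)
(0.600 − 0.746)·L = 0.746×715.9 − 584.17 = -50.113
L = -50.113 / -0.146 = 343.24 lb/h

343.2 lb/h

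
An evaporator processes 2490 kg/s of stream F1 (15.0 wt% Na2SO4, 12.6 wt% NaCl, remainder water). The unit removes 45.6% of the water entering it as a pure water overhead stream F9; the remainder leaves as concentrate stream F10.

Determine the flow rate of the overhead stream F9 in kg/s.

822.1 kg/s

water entering = 2490×0.724 = 1802.8 kg/s; overhead removed = 0.456×1802.8 = 822.06 kg/s.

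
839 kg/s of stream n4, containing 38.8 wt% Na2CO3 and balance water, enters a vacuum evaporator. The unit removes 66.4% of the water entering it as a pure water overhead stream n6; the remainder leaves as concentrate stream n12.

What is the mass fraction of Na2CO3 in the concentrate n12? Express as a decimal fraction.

0.654

Na2CO3 is not removed: 839×0.388 = 325.53 kg/s of Na2CO3 enters n12.
water entering = 839×0.612 = 513.47 kg/s; overhead removed = 0.664×513.47 = 340.94 kg/s.
Concentrate = 839 − 340.94 = 498.06 kg/s.
Mass fraction = 325.53/498.06 = 0.654.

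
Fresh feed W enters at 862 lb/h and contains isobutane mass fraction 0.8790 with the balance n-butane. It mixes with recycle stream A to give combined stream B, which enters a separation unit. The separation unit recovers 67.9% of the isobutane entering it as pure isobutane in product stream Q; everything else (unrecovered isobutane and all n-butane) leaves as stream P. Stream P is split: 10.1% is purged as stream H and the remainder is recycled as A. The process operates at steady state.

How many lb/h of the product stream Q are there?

723.2 lb/h

isobutane in B: m_A = 862×0.879 + (1−0.101)·(1−0.679)·m_A, so m_A = 757.7/0.7114 = 1065 lb/h.
Product Q = 0.679×1065 = 723.17 lb/h.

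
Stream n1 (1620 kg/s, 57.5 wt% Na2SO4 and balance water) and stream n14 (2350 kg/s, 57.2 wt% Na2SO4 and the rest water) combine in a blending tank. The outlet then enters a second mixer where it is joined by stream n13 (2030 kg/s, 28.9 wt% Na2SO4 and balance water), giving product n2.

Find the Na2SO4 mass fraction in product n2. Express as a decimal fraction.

Overall, product flow = 6000 kg/s.
Na2SO4 in = 1620×0.575 + 2350×0.572 + 2030×0.289 = 2862.4 kg/s.
Na2SO4 fraction in n2 = 0.477.

0.477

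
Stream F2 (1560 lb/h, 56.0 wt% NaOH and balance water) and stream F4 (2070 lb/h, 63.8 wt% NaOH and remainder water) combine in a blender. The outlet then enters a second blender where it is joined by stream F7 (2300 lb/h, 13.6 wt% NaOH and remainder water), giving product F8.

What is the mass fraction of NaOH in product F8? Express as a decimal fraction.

Overall, product flow = 5930 lb/h.
NaOH in = 1560×0.560 + 2070×0.638 + 2300×0.136 = 2507.1 lb/h.
NaOH fraction in F8 = 0.423.

0.423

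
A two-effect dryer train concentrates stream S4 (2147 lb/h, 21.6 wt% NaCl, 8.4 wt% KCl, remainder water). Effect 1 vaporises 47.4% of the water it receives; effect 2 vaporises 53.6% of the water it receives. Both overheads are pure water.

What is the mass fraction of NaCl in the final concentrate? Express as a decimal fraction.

0.459

water in feed = 2147×0.700 = 1502.9 lb/h.
After stage 1: water left = (1−0.474)×1502.9 = 790.53; stream total = 1434.6 lb/h.
After stage 2: water left = (1−0.536)×790.53 = 366.8; final concentrate = 1010.9 lb/h.
NaCl fraction = 463.75/1010.9 = 0.459.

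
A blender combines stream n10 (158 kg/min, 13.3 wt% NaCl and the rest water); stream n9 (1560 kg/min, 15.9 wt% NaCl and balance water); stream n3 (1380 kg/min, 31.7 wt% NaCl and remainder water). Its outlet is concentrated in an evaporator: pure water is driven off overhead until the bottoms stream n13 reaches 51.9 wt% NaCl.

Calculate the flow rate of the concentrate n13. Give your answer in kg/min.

NaCl entering = 158×0.133 + 1560×0.159 + 1380×0.317 = 706.51 kg/min.
All NaCl reports to n13, so n13 = 706.51/0.519 = 1361.3 kg/min.

1361 kg/min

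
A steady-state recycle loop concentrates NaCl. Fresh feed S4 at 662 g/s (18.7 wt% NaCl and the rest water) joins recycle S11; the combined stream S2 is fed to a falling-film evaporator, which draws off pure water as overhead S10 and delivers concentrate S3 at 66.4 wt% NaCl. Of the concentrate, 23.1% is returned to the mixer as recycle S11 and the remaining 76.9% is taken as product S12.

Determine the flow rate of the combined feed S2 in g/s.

718 g/s

Overall NaCl balance (none leaves overhead): NaCl in fresh feed = NaCl in product, i.e. 662×0.187 = (1−0.231)·S3·0.664.
S3 = 123.79/(0.664×0.769) = 242.44 g/s.
Recycle S11 = 0.231×242.44 = 56.004 g/s.
Combined feed S2 = 662 + 56.004 = 718 g/s.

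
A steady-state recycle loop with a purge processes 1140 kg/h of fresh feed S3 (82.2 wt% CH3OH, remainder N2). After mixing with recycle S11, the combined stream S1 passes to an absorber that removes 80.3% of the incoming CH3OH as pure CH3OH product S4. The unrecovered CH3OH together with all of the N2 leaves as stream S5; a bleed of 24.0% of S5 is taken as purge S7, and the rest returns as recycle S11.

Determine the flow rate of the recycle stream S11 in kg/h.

807.6 kg/h

N2 enters only via S3 and leaves only via the purge: 1140×0.178 = 0.240×(N2 in S5), and the absorber passes all N2, so N2 in S1 = N2 in S5 = 845.5 kg/h.
CH3OH in S1: m_A = 1140×0.822 + (1−0.240)·(1−0.803)·m_A, so m_A = 937.08/0.8503 = 1102.1 kg/h.
S5 = (1−0.803)×1102.1 + 845.5 = 1062.6 kg/h.
Recycle S11 = (1−0.240)×1062.6 = 807.58 kg/h.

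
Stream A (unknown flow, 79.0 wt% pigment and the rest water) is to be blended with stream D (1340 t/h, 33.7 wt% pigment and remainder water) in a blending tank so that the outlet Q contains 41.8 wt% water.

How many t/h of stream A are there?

1578 t/h

Let A be the unknown flow. Total out = 1340 + A.
water balance: 888.42 + 0.210·A = 0.418·(1340 + A)
(0.210 − 0.418)·A = 0.418×1340 − 888.42 = -328.3
A = -328.3 / -0.208 = 1578.4 t/h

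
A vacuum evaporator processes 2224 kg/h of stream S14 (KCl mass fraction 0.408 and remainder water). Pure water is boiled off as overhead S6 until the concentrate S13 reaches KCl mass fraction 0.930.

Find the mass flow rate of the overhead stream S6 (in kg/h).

KCl is conserved: 2224×0.408 = 907.39 kg/h all reports to the concentrate.
Concentrate = 907.39/(target fraction) = 975.69 kg/h.
Overhead = 2224 − 975.69 = 1248.3 kg/h.

1248 kg/h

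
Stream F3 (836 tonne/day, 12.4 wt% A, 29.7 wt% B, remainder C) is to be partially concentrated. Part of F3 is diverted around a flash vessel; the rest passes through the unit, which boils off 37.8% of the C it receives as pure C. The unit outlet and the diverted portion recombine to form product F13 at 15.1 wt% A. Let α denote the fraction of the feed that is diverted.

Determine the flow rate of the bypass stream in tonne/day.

153 tonne/day

All 836×0.124 = 103.66 tonne/day of A reaches F13, so F13 = 103.66/0.151 = 686.52 tonne/day and vapour = 149.48 tonne/day.
The evaporator receives (1−α)·836 of feed at 0.579 C and removes 0.378 of that C:
0.378×0.579×(1−α)×836 = 149.48
(1−α) = 149.48/182.97 = 0.8170;  α = 0.1830.
Bypass flow = 0.1830×836 = 153 tonne/day.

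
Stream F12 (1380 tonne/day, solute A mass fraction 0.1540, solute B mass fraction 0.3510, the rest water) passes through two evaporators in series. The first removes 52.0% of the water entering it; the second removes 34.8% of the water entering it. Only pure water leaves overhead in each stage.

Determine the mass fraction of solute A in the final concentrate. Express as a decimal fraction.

water in feed = 1380×0.495 = 683.1 tonne/day.
After stage 1: water left = (1−0.520)×683.1 = 327.89; stream total = 1024.8 tonne/day.
After stage 2: water left = (1−0.348)×327.89 = 213.78; final concentrate = 910.68 tonne/day.
solute A fraction = 212.52/910.68 = 0.2334.

0.2334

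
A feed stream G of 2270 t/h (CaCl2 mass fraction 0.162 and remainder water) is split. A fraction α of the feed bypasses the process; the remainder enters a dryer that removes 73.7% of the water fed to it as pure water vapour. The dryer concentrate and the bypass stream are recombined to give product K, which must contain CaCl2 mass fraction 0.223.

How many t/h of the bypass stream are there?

All 2270×0.162 = 367.74 t/h of CaCl2 reaches K, so K = 367.74/0.223 = 1649.1 t/h and vapour = 620.94 t/h.
The evaporator receives (1−α)·2270 of feed at 0.838 water and removes 0.737 of that water:
0.737×0.838×(1−α)×2270 = 620.94
(1−α) = 620.94/1402 = 0.4429;  α = 0.5571.
Bypass flow = 0.5571×2270 = 1264.6 t/h.

1265 t/h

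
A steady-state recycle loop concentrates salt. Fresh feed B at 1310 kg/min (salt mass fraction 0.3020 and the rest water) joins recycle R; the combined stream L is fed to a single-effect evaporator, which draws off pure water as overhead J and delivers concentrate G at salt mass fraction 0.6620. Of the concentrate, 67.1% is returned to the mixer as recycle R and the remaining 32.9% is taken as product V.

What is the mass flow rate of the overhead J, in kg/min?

712.4 kg/min

Overall salt balance (none leaves overhead): salt in fresh feed = salt in product, i.e. 1310×0.302 = (1−0.671)·G·0.662.
G = 395.62/(0.662×0.329) = 1816.5 kg/min.
Recycle R = 0.671×1816.5 = 1218.8 kg/min.
Combined feed L = 1310 + 1218.8 = 2528.8 kg/min.
Overhead J = L − G = 2528.8 − 1816.5 = 712.39 kg/min.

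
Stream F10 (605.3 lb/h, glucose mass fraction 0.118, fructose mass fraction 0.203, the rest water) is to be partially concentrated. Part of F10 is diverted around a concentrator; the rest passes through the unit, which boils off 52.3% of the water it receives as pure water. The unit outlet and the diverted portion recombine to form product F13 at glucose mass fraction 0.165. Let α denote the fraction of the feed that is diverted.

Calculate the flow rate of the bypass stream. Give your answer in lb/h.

119.8 lb/h

All 605.3×0.118 = 71.425 lb/h of glucose reaches F13, so F13 = 71.425/0.165 = 432.88 lb/h and vapour = 172.42 lb/h.
The evaporator receives (1−α)·605.3 of feed at 0.679 water and removes 0.523 of that water:
0.523×0.679×(1−α)×605.3 = 172.42
(1−α) = 172.42/214.95 = 0.8021;  α = 0.1979.
Bypass flow = 0.1979×605.3 = 119.77 lb/h.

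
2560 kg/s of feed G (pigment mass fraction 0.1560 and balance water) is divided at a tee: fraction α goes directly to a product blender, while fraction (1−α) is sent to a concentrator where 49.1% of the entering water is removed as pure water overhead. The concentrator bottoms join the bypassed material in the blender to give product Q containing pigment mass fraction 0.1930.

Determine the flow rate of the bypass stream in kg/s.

1376 kg/s

All 2560×0.156 = 399.36 kg/s of pigment reaches Q, so Q = 399.36/0.193 = 2069.2 kg/s and vapour = 490.78 kg/s.
The evaporator receives (1−α)·2560 of feed at 0.844 water and removes 0.491 of that water:
0.491×0.844×(1−α)×2560 = 490.78
(1−α) = 490.78/1060.9 = 0.4626;  α = 0.5374.
Bypass flow = 0.5374×2560 = 1375.7 kg/s.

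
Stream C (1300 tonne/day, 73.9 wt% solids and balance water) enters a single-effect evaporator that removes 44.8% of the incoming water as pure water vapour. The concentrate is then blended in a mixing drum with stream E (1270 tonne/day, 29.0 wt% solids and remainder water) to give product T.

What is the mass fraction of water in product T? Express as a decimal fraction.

Vapour removed = 0.448×0.261×1300 = 152.01 tonne/day; concentrate = 1148 tonne/day.
water reaching the mixer = 187.29 (from concentrate) + 1270×0.710 = 1089 tonne/day.
Product flow = 1148 + 1270 = 2418 tonne/day; water fraction = 0.450.

0.450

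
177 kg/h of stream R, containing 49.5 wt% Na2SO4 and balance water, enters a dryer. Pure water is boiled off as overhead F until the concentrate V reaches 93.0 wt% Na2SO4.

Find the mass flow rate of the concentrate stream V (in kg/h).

94.21 kg/h

Na2SO4 is conserved: 177×0.495 = 87.615 kg/h all reports to the concentrate.
Concentrate = 87.615/(target fraction) = 94.21 kg/h.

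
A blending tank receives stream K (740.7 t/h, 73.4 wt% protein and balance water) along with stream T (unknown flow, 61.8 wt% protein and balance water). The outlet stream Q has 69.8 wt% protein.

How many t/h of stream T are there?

Let T be the unknown flow. Total out = 740.7 + T.
protein balance: 543.67 + 0.618·T = 0.698·(740.7 + T)
(0.618 − 0.698)·T = 0.698×740.7 − 543.67 = -26.665
T = -26.665 / -0.080 = 333.32 t/h

333.3 t/h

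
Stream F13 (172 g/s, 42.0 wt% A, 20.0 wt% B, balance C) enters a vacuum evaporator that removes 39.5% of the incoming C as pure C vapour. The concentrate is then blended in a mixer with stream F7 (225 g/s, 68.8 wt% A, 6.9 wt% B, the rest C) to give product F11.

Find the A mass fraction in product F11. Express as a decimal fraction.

0.6117

Vapour removed = 0.395×0.380×172 = 25.817 g/s; concentrate = 146.18 g/s.
A reaching the mixer = 72.24 (from concentrate) + 225×0.688 = 227.04 g/s.
Product flow = 146.18 + 225 = 371.18 g/s; A fraction = 0.6117.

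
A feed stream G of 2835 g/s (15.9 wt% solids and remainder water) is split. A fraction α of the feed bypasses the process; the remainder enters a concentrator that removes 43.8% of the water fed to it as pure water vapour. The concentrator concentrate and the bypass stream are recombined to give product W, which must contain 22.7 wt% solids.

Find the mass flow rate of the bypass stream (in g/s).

529.5 g/s

All 2835×0.159 = 450.76 g/s of solids reaches W, so W = 450.76/0.227 = 1985.7 g/s and vapour = 849.25 g/s.
The evaporator receives (1−α)·2835 of feed at 0.841 water and removes 0.438 of that water:
0.438×0.841×(1−α)×2835 = 849.25
(1−α) = 849.25/1044.3 = 0.8132;  α = 0.1868.
Bypass flow = 0.1868×2835 = 529.5 g/s.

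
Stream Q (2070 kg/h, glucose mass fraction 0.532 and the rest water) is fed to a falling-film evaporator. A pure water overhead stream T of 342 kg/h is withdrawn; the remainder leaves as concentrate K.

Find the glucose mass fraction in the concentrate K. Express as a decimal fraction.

glucose is not removed: 2070×0.532 = 1101.2 kg/h of glucose enters K.
Concentrate = 2070 − 342 = 1728 kg/h.
Mass fraction = 1101.2/1728 = 0.637.

0.637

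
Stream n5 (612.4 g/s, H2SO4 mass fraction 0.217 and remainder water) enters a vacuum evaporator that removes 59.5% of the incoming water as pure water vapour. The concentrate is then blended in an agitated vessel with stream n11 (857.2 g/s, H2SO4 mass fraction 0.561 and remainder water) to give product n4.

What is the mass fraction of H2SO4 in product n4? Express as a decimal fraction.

Vapour removed = 0.595×0.783×612.4 = 285.31 g/s; concentrate = 327.09 g/s.
H2SO4 reaching the mixer = 132.89 (from concentrate) + 857.2×0.561 = 613.78 g/s.
Product flow = 327.09 + 857.2 = 1184.3 g/s; H2SO4 fraction = 0.518.

0.518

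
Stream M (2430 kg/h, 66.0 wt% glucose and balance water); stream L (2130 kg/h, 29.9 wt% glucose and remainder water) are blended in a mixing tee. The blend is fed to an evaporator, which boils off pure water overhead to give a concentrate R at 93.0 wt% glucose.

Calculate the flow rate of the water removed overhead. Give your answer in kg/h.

2151 kg/h

glucose entering = 2430×0.660 + 2130×0.299 = 2240.7 kg/h.
All glucose reports to R, so R = 2240.7/0.930 = 2409.3 kg/h.
Total feed = 4560 kg/h; overhead = 4560 − 2409.3 = 2150.7 kg/h.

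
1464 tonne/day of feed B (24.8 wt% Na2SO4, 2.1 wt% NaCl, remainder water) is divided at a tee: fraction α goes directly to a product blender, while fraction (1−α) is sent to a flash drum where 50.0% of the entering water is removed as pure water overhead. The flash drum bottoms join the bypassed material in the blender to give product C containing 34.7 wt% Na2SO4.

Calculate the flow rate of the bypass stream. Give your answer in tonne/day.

321.2 tonne/day

All 1464×0.248 = 363.07 tonne/day of Na2SO4 reaches C, so C = 363.07/0.347 = 1046.3 tonne/day and vapour = 417.68 tonne/day.
The evaporator receives (1−α)·1464 of feed at 0.731 water and removes 0.500 of that water:
0.500×0.731×(1−α)×1464 = 417.68
(1−α) = 417.68/535.09 = 0.7806;  α = 0.2194.
Bypass flow = 0.2194×1464 = 321.23 tonne/day.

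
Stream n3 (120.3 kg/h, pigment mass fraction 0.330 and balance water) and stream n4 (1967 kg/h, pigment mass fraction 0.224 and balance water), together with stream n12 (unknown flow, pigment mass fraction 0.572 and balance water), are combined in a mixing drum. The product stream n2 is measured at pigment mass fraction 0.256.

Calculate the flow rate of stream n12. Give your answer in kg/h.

171 kg/h

Let n12 be the unknown flow. Total out = 2087.3 + n12.
pigment balance: 480.31 + 0.572·n12 = 0.256·(2087.3 + n12)
(0.572 − 0.256)·n12 = 0.256×2087.3 − 480.31 = 54.042
n12 = 54.042 / 0.316 = 171.02 kg/h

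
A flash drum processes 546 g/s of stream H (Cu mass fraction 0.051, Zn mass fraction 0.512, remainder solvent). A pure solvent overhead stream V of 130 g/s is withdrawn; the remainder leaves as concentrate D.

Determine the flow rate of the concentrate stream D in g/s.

Concentrate = 546 − 130 = 416 g/s.

416 g/s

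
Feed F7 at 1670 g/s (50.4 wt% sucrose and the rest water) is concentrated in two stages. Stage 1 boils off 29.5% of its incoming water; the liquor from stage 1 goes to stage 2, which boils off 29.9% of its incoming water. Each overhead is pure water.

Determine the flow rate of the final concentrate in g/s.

1251 g/s

water in feed = 1670×0.496 = 828.32 g/s.
After stage 1: water left = (1−0.295)×828.32 = 583.97; stream total = 1425.6 g/s.
After stage 2: water left = (1−0.299)×583.97 = 409.36; final concentrate = 1251 g/s.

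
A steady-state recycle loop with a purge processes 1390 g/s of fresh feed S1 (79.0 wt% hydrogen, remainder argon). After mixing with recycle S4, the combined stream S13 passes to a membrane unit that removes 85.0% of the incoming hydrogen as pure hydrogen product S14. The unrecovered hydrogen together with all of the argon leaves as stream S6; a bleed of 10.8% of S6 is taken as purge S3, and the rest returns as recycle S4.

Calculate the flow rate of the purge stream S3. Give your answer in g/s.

argon enters only via S1 and leaves only via the purge: 1390×0.210 = 0.108×(argon in S6), and the membrane unit passes all argon, so argon in S13 = argon in S6 = 2702.8 g/s.
hydrogen in S13: m_A = 1390×0.790 + (1−0.108)·(1−0.850)·m_A, so m_A = 1098.1/0.8662 = 1267.7 g/s.
S6 = (1−0.850)×1267.7 + 2702.8 = 2892.9 g/s.
Purge S3 = 0.108×2892.9 = 312.44 g/s.

312.4 g/s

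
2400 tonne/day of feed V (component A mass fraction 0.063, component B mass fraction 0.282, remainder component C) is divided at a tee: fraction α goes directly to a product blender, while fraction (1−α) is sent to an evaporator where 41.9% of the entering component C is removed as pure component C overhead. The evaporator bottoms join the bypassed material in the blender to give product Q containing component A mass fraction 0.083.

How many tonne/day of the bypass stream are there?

All 2400×0.063 = 151.2 tonne/day of component A reaches Q, so Q = 151.2/0.083 = 1821.7 tonne/day and vapour = 578.31 tonne/day.
The evaporator receives (1−α)·2400 of feed at 0.655 component C and removes 0.419 of that component C:
0.419×0.655×(1−α)×2400 = 578.31
(1−α) = 578.31/658.67 = 0.8780;  α = 0.1220.
Bypass flow = 0.1220×2400 = 292.79 tonne/day.

292.8 tonne/day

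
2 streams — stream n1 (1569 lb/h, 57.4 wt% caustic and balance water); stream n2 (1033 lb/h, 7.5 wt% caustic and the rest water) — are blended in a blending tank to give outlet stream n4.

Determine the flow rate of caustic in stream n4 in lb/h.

caustic out = caustic in = 1569×0.574 + 1033×0.075 = 978.08 lb/h.

978.1 lb/h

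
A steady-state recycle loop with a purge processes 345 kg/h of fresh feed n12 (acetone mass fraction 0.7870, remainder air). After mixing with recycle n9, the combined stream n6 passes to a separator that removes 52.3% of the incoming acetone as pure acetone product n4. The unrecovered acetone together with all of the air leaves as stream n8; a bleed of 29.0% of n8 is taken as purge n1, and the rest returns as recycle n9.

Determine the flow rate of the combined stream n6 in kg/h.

664 kg/h

air enters only via n12 and leaves only via the purge: 345×0.213 = 0.290×(air in n8), and the separator passes all air, so air in n6 = air in n8 = 253.4 kg/h.
acetone in n6: m_A = 345×0.787 + (1−0.290)·(1−0.523)·m_A, so m_A = 271.51/0.6613 = 410.56 kg/h.
n6 = 410.56 + 253.4 = 663.96 kg/h.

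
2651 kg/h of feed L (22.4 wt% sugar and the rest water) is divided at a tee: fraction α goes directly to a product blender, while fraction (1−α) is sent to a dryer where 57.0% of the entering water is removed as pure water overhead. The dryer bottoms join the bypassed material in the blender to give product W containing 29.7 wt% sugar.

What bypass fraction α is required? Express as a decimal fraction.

All 2651×0.224 = 593.82 kg/h of sugar reaches W, so W = 593.82/0.297 = 1999.4 kg/h and vapour = 651.59 kg/h.
The evaporator receives (1−α)·2651 of feed at 0.776 water and removes 0.570 of that water:
0.570×0.776×(1−α)×2651 = 651.59
(1−α) = 651.59/1172.6 = 0.5557;  α = 0.4443.

0.444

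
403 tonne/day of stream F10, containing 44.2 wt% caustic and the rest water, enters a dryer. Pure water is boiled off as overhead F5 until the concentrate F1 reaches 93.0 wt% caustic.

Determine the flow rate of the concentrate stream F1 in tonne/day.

caustic is conserved: 403×0.442 = 178.13 tonne/day all reports to the concentrate.
Concentrate = 178.13/(target fraction) = 191.53 tonne/day.

191.5 tonne/day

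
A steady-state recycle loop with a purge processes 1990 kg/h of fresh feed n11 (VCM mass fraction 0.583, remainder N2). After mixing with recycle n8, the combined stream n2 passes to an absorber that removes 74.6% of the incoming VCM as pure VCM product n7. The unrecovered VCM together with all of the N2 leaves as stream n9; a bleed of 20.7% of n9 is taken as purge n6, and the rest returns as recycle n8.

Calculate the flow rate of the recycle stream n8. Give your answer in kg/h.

N2 enters only via n11 and leaves only via the purge: 1990×0.417 = 0.207×(N2 in n9), and the absorber passes all N2, so N2 in n2 = N2 in n9 = 4008.8 kg/h.
VCM in n2: m_A = 1990×0.583 + (1−0.207)·(1−0.746)·m_A, so m_A = 1160.2/0.7986 = 1452.8 kg/h.
n9 = (1−0.746)×1452.8 + 4008.8 = 4377.9 kg/h.
Recycle n8 = (1−0.207)×4377.9 = 3471.6 kg/h.

3472 kg/h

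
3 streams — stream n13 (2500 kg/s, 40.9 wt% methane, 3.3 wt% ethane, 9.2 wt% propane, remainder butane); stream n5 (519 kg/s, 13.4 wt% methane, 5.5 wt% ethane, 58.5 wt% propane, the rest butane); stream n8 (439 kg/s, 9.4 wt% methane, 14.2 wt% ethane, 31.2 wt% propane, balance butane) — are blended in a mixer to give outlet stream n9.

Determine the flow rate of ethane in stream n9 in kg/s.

173.4 kg/s

ethane out = ethane in = 2500×0.033 + 519×0.055 + 439×0.142 = 173.38 kg/s.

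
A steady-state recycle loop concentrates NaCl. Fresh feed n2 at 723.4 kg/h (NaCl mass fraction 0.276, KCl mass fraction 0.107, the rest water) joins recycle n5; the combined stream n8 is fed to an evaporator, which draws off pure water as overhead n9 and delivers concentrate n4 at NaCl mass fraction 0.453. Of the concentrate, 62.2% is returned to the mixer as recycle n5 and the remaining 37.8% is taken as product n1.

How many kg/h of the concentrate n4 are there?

Overall NaCl balance (none leaves overhead): NaCl in fresh feed = NaCl in product, i.e. 723.4×0.276 = (1−0.622)·n4·0.453.
n4 = 199.66/(0.453×0.378) = 1166 kg/h.

1166 kg/h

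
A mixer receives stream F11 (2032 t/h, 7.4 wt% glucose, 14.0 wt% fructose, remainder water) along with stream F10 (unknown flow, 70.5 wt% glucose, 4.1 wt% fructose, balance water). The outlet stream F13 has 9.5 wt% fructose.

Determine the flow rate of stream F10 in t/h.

Let F10 be the unknown flow. Total out = 2032 + F10.
fructose balance: 284.48 + 0.041·F10 = 0.095·(2032 + F10)
(0.041 − 0.095)·F10 = 0.095×2032 − 284.48 = -91.44
F10 = -91.44 / -0.054 = 1693.3 t/h

1693 t/h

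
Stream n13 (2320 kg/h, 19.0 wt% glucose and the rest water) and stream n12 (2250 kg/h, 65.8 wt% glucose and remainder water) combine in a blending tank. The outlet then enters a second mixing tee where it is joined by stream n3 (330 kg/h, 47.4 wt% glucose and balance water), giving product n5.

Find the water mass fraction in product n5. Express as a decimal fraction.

Overall, product flow = 4900 kg/h.
water in = 2320×0.810 + 2250×0.342 + 330×0.526 = 2822.3 kg/h.
water fraction in n5 = 0.576.

0.576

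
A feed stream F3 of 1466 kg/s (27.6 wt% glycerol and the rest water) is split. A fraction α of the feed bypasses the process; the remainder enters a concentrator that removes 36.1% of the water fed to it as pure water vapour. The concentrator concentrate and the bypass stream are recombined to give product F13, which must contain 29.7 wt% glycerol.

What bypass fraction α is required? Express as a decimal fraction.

All 1466×0.276 = 404.62 kg/s of glycerol reaches F13, so F13 = 404.62/0.297 = 1362.3 kg/s and vapour = 103.66 kg/s.
The evaporator receives (1−α)·1466 of feed at 0.724 water and removes 0.361 of that water:
0.361×0.724×(1−α)×1466 = 103.66
(1−α) = 103.66/383.16 = 0.2705;  α = 0.7295.

0.729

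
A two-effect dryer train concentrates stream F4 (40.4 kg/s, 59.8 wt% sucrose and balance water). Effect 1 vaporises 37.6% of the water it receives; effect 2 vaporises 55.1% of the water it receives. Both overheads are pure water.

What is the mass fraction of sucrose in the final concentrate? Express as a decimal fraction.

water in feed = 40.4×0.402 = 16.241 kg/s.
After stage 1: water left = (1−0.376)×16.241 = 10.134; stream total = 34.293 kg/s.
After stage 2: water left = (1−0.551)×10.134 = 4.5503; final concentrate = 28.709 kg/s.
sucrose fraction = 24.159/28.709 = 0.842.

0.842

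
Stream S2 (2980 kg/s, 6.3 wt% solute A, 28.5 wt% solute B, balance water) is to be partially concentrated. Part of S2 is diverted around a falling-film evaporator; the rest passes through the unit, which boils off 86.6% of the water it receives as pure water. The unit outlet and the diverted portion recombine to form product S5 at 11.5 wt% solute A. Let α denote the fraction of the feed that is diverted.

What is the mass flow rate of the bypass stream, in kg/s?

593.5 kg/s

All 2980×0.063 = 187.74 kg/s of solute A reaches S5, so S5 = 187.74/0.115 = 1632.5 kg/s and vapour = 1347.5 kg/s.
The evaporator receives (1−α)·2980 of feed at 0.652 water and removes 0.866 of that water:
0.866×0.652×(1−α)×2980 = 1347.5
(1−α) = 1347.5/1682.6 = 0.8008;  α = 0.1992.
Bypass flow = 0.1992×2980 = 593.53 kg/s.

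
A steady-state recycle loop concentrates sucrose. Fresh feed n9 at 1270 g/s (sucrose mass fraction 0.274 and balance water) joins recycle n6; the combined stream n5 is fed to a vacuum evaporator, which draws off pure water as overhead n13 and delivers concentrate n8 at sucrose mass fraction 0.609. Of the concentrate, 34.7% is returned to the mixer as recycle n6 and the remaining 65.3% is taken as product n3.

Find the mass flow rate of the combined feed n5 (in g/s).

1574 g/s

Overall sucrose balance (none leaves overhead): sucrose in fresh feed = sucrose in product, i.e. 1270×0.274 = (1−0.347)·n8·0.609.
n8 = 347.98/(0.609×0.653) = 875.03 g/s.
Recycle n6 = 0.347×875.03 = 303.64 g/s.
Combined feed n5 = 1270 + 303.64 = 1573.6 g/s.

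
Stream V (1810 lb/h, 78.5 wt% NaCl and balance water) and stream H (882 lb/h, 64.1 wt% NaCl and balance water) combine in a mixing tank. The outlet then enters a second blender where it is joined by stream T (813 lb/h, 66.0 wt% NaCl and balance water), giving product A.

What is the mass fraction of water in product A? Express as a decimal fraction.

Overall, product flow = 3505 lb/h.
water in = 1810×0.215 + 882×0.359 + 813×0.340 = 982.21 lb/h.
water fraction in A = 0.280.

0.280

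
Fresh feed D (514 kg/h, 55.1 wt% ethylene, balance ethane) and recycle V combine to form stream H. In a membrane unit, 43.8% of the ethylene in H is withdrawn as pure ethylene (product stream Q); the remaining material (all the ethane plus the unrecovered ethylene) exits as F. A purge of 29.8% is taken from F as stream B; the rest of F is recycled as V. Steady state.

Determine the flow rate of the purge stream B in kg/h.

ethane enters only via D and leaves only via the purge: 514×0.449 = 0.298×(ethane in F), and the membrane unit passes all ethane, so ethane in H = ethane in F = 774.45 kg/h.
ethylene in H: m_A = 514×0.551 + (1−0.298)·(1−0.438)·m_A, so m_A = 283.21/0.6055 = 467.75 kg/h.
F = (1−0.438)×467.75 + 774.45 = 1037.3 kg/h.
Purge B = 0.298×1037.3 = 309.12 kg/h.

309.1 kg/h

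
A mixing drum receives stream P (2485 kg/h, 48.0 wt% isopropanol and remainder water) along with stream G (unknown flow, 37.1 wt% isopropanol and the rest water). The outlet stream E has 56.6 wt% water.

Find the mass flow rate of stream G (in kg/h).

1814 kg/h

Let G be the unknown flow. Total out = 2485 + G.
water balance: 1292.2 + 0.629·G = 0.566·(2485 + G)
(0.629 − 0.566)·G = 0.566×2485 − 1292.2 = 114.31
G = 114.31 / 0.063 = 1814.4 kg/h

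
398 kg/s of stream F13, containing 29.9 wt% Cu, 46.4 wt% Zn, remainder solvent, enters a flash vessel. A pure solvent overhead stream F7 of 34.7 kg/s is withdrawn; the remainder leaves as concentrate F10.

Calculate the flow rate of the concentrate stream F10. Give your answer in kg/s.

363.3 kg/s

Concentrate = 398 − 34.7 = 363.3 kg/s.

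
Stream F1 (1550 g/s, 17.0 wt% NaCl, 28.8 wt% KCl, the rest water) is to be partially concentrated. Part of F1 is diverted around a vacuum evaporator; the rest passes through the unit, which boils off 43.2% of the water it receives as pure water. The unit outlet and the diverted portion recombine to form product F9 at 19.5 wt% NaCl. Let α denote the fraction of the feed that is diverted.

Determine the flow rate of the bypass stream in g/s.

All 1550×0.170 = 263.5 g/s of NaCl reaches F9, so F9 = 263.5/0.195 = 1351.3 g/s and vapour = 198.72 g/s.
The evaporator receives (1−α)·1550 of feed at 0.542 water and removes 0.432 of that water:
0.432×0.542×(1−α)×1550 = 198.72
(1−α) = 198.72/362.92 = 0.5475;  α = 0.4525.
Bypass flow = 0.4525×1550 = 701.3 g/s.

701.3 g/s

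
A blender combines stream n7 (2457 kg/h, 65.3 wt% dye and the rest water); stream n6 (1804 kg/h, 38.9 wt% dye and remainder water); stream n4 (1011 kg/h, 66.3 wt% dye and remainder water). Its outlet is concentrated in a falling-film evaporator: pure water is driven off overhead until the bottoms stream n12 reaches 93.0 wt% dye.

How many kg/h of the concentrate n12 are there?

dye entering = 2457×0.653 + 1804×0.389 + 1011×0.663 = 2976.5 kg/h.
All dye reports to n12, so n12 = 2976.5/0.930 = 3200.5 kg/h.

3201 kg/h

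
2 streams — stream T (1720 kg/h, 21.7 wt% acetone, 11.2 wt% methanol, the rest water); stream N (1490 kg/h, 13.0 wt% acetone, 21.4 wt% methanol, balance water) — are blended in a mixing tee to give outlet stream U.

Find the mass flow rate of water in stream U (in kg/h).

water out = water in = 1720×0.671 + 1490×0.656 = 2131.6 kg/h.

2132 kg/h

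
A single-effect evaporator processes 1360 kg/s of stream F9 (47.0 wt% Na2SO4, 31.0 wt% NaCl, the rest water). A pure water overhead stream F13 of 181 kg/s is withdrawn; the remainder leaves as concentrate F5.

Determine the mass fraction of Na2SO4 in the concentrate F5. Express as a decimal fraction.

0.542

Na2SO4 is not removed: 1360×0.470 = 639.2 kg/s of Na2SO4 enters F5.
Concentrate = 1360 − 181 = 1179 kg/s.
Mass fraction = 639.2/1179 = 0.542.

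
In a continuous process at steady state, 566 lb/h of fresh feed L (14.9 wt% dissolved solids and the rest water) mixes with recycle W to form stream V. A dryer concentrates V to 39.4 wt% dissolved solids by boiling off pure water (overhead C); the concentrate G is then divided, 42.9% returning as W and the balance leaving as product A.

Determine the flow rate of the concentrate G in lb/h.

374.9 lb/h

Overall dissolved solids balance (none leaves overhead): dissolved solids in fresh feed = dissolved solids in product, i.e. 566×0.149 = (1−0.429)·G·0.394.
G = 84.334/(0.394×0.571) = 374.86 lb/h.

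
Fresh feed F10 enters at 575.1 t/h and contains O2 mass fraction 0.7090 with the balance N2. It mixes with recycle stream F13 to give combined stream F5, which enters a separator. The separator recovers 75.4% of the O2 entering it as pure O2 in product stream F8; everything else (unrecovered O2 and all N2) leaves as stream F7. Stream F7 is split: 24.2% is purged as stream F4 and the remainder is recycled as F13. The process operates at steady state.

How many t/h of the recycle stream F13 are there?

617.7 t/h

N2 enters only via F10 and leaves only via the purge: 575.1×0.291 = 0.242×(N2 in F7), and the separator passes all N2, so N2 in F5 = N2 in F7 = 691.55 t/h.
O2 in F5: m_A = 575.1×0.709 + (1−0.242)·(1−0.754)·m_A, so m_A = 407.75/0.8135 = 501.2 t/h.
F7 = (1−0.754)×501.2 + 691.55 = 814.84 t/h.
Recycle F13 = (1−0.242)×814.84 = 617.65 t/h.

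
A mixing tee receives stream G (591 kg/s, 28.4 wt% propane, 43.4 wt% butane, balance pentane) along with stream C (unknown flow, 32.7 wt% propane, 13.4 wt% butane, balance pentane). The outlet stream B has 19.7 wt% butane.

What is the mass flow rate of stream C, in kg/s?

Let C be the unknown flow. Total out = 591 + C.
butane balance: 256.49 + 0.134·C = 0.197·(591 + C)
(0.134 − 0.197)·C = 0.197×591 − 256.49 = -140.07
C = -140.07 / -0.063 = 2223.3 kg/s

2223 kg/s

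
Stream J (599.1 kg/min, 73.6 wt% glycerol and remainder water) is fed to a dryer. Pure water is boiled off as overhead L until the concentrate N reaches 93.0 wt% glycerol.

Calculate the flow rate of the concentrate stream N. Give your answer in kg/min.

474.1 kg/min

glycerol is conserved: 599.1×0.736 = 440.94 kg/min all reports to the concentrate.
Concentrate = 440.94/(target fraction) = 474.13 kg/min.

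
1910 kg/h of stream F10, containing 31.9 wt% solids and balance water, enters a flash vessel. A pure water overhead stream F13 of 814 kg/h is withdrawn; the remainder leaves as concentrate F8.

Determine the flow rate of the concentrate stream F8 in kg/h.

1096 kg/h

Concentrate = 1910 − 814 = 1096 kg/h.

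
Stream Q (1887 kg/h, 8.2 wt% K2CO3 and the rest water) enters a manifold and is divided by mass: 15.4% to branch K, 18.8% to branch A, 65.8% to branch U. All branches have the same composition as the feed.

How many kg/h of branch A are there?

Branch A flow = 0.188×1887 = 354.76 kg/h.

354.8 kg/h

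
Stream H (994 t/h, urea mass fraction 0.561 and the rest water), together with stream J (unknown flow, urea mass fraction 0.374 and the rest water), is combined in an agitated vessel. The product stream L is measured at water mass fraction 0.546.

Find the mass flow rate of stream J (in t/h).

1329 t/h

Let J be the unknown flow. Total out = 994 + J.
water balance: 436.37 + 0.626·J = 0.546·(994 + J)
(0.626 − 0.546)·J = 0.546×994 − 436.37 = 106.36
J = 106.36 / 0.080 = 1329.5 t/h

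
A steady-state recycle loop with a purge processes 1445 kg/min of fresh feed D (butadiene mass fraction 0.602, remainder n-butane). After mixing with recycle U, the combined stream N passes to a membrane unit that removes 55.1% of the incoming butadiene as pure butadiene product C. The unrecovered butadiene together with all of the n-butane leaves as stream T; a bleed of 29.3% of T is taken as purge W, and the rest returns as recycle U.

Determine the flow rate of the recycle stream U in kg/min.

1792 kg/min

n-butane enters only via D and leaves only via the purge: 1445×0.398 = 0.293×(n-butane in T), and the membrane unit passes all n-butane, so n-butane in N = n-butane in T = 1962.8 kg/min.
butadiene in N: m_A = 1445×0.602 + (1−0.293)·(1−0.551)·m_A, so m_A = 869.89/0.6826 = 1274.5 kg/min.
T = (1−0.551)×1274.5 + 1962.8 = 2535.1 kg/min.
Recycle U = (1−0.293)×2535.1 = 1792.3 kg/min.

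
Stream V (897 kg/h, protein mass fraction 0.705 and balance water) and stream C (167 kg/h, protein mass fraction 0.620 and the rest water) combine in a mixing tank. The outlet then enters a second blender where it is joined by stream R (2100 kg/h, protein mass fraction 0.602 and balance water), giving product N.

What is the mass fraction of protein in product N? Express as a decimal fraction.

0.632

Overall, product flow = 3164 kg/h.
protein in = 897×0.705 + 167×0.620 + 2100×0.602 = 2000.1 kg/h.
protein fraction in N = 0.632.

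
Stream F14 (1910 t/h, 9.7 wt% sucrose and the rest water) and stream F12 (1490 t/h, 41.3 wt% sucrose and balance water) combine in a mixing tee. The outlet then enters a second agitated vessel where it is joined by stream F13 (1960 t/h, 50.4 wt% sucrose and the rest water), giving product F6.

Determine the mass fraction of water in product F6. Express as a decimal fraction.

0.6663

Overall, product flow = 5360 t/h.
water in = 1910×0.903 + 1490×0.587 + 1960×0.496 = 3571.5 t/h.
water fraction in F6 = 0.6663.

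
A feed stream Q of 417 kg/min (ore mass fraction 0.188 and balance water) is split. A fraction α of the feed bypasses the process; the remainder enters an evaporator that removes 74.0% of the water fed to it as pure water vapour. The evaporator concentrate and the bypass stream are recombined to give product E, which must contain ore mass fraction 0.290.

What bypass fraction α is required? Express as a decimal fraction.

All 417×0.188 = 78.396 kg/min of ore reaches E, so E = 78.396/0.290 = 270.33 kg/min and vapour = 146.67 kg/min.
The evaporator receives (1−α)·417 of feed at 0.812 water and removes 0.740 of that water:
0.740×0.812×(1−α)×417 = 146.67
(1−α) = 146.67/250.57 = 0.5853;  α = 0.4147.

0.415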